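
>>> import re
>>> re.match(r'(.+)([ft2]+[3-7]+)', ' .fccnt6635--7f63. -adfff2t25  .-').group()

`match` is anchored at position 0; if the pattern doesn't fit there, it returns None.
The match spans [0:29] → ' .fccnt6635--7f63. -adfff2t25'.

' .fccnt6635--7f63. -adfff2t25'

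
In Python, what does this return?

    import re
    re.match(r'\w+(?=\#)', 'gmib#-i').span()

(0, 4)

The positive lookaround only admits positions where the adjacent text matches; those characters stay outside the span.
`re.match` only tries the pattern at the start of the string.
The match spans [0:4] → 'gmib'.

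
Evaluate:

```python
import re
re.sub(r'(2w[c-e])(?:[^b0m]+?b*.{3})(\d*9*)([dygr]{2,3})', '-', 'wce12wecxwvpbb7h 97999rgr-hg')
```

'wce1--hg'

`sub` substitutes '-' at each match site.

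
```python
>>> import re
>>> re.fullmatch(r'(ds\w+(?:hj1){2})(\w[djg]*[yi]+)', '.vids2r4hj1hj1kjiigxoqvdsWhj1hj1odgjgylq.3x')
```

None

Pattern: the literal 'ds', then one or more of a word character, then the literal 'hj1' repeated 2 times (captured); then a word character, then zero or more of one of [djg], then one or more of one of [yi] (captured).
`fullmatch` succeeds only if the pattern covers the string from start to end.
Here the string isn't matched end-to-end, so the call returns None.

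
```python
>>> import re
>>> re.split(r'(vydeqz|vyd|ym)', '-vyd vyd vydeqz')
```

['-', 'vyd', ' ', 'vyd', ' ', 'vydeqz', '']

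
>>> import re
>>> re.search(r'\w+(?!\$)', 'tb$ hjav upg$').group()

't'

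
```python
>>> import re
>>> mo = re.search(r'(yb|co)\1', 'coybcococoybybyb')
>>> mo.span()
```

(4, 8)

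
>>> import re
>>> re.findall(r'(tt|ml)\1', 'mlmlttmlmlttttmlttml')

['ml', 'ml', 'tt']

The backreference `\1` re-matches whatever the first group consumed, character for character.
Scanning left to right: at [0:4] match 'mlml', group 1 = 'ml'; at [6:10] match 'mlml', group 1 = 'ml'; at [10:14] match 'tttt', group 1 = 'tt'.
With a single group, `findall` returns only what that group captured — 3 items.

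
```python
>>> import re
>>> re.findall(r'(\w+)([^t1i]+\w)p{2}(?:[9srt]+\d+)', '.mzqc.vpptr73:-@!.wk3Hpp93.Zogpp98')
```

[('mzqc', '.v'), ('wk3Hpp93', '.Zog')]

2 groups means each result is a tuple of 2 captured strings — 2 here.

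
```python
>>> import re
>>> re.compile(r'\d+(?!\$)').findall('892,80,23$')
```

`(?!…)`/`(?<!…)` only lets a position through if the neighbouring text does NOT match; no characters are consumed.
Matches: at [0:3] → '892'; at [4:6] → '80'; at [7:8] → '2'.
With no groups in the pattern, `findall` gives back each whole match — 3 here.

['892', '80', '2']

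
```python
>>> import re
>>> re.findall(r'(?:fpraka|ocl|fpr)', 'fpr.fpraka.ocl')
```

['fpr', 'fpraka', 'ocl']

The regex engine tests alternatives in the order written; an earlier branch that matches wins even if a later one would match more.
Since nothing is captured, `findall` lists the 3 matched substrings directly.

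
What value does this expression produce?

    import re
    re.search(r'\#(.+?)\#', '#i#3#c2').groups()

('i',)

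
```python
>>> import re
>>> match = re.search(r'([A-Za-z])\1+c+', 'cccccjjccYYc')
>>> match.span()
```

(0, 5)

The backreference `\1` re-matches whatever the first group consumed, character for character.
Unlike `match`, `search` isn't anchored — it looks for the pattern anywhere in the string.
The match spans [0:5] → 'ccccc'.
Captured: group 1 = 'c'.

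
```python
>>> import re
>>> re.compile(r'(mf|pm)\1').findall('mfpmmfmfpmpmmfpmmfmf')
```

The backreference `\1` re-matches whatever the first group consumed, character for character.
Scanning left to right: at [4:8] match 'mfmf', group 1 = 'mf'; at [8:12] match 'pmpm', group 1 = 'pm'; at [16:20] match 'mfmf', group 1 = 'mf'.
One capturing group, so `findall` returns just the captured substring from each match — 3 in all.

['mf', 'pm', 'mf']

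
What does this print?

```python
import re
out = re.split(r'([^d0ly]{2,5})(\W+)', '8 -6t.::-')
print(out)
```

['', '8 -6t', '.::-', '']

The pattern matches 2 to 5 of any character except [d0ly] (captured); then one or more of a non-word character (captured).
Matches to split on: at [0:9] → '8 -6t.::-'.
Because the pattern has a capturing group, `split` also inserts each captured text between the pieces.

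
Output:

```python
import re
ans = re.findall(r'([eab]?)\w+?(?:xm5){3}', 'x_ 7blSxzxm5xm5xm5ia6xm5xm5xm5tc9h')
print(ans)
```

The pattern matches optionally one of [eab] (captured); then one or more of a word character (lazy), then the literal 'xm5' repeated 3 times.
A `+?`/`*?`/`{m,n}?` starts at its minimum and grows only as far as needed for what follows to match.
Matches: at [3:18] match '7blSxzxm5xm5xm5', group 1 = ''; at [18:30] match 'ia6xm5xm5xm5', group 1 = ''.
With a single group, `findall` returns only what that group captured — 2 items.

['', '']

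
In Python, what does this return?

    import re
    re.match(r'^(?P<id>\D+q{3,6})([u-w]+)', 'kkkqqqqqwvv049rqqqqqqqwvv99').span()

(0, 11)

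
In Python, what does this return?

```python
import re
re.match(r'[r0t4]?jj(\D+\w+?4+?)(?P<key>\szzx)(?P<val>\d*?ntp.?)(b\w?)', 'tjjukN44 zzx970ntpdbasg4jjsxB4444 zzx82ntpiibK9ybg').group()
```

`re.match` only tries the pattern at the start of the string.
The match spans [0:21] → 'tjjukN44 zzx970ntpdba'.

'tjjukN44 zzx970ntpdba'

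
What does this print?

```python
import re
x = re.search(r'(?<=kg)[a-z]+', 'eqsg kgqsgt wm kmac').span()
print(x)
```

(7, 11)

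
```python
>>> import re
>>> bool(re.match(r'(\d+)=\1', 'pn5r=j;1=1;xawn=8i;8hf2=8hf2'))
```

False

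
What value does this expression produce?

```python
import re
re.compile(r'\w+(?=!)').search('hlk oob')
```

The lookaround is zero-width — it requires the adjacent text to match without consuming it, so the asserted text isn't part of the match.
`search` walks the string left to right and returns the first match it finds.
Here the pattern never matches, so the call returns None.

None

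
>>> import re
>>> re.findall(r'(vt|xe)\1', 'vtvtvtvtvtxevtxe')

The backreference `\1` re-matches whatever the first group consumed, character for character.
Walking the string: at [0:4] match 'vtvt', group 1 = 'vt'; at [4:8] match 'vtvt', group 1 = 'vt'.
`findall` collects group 1 from each match (2 total).

['vt', 'vt']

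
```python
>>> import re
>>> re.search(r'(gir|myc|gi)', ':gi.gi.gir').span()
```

(1, 3)

`search` walks the string left to right and returns the first match it finds.
The match spans [1:3] → 'gi'.
Captured: group 1 = 'gi'.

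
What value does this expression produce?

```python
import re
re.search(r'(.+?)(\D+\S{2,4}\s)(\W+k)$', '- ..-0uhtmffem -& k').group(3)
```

'-& k'

The match spans [0:19] → '- ..-0uhtmffem -& k'.
Captured: group 1 = '- ..-0', group 2 = 'uhtmffem ', group 3 = '-& k'.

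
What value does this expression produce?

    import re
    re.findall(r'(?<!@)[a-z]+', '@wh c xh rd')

Because the assertion is negative and zero-width, positions next to the forbidden text are skipped.
Walking the string: at [2:3] → 'h'; at [4:5] → 'c'; at [6:8] → 'xh'; at [9:11] → 'rd'.
With no groups in the pattern, `findall` gives back each whole match — 4 here.

['h', 'c', 'xh', 'rd']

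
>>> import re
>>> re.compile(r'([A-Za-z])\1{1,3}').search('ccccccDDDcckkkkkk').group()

'cccc'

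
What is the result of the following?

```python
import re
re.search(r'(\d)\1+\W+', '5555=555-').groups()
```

('5',)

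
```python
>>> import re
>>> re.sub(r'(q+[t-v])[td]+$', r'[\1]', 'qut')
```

This matches one or more of a literal 'q', then a character in [t-v] (captured); then one or more of one of [td]; then anchored at the end.
Matches: at [0:3] → 'qut'.
`\1` in the replacement pulls in group 1's text for each match.

'[qu]'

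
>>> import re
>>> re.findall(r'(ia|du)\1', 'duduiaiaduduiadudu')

`\1` has to match the exact text group 1 already captured.
One capturing group, so `findall` returns just the captured substring from each match — 4 in all.

['du', 'ia', 'du', 'du']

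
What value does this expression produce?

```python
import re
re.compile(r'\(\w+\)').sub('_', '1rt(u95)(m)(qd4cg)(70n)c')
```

Each match is replaced by '_'.

'1rt____c'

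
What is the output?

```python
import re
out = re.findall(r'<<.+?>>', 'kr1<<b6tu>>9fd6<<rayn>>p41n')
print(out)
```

A `+?`/`*?`/`{m,n}?` starts at its minimum and grows only as far as needed for what follows to match.
Since nothing is captured, `findall` lists the 2 matched substrings directly.

['<<b6tu>>', '<<rayn>>']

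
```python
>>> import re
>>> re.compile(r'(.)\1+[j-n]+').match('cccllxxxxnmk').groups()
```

A backreference is literal: `\1` must see the identical characters the first group matched.
With `match`, the pattern is implicitly anchored at the beginning.
The match spans [0:5] → 'cccll'.
Captured: group 1 = 'c'.

('c',)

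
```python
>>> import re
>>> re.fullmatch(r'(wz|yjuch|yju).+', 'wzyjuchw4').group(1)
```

'wz'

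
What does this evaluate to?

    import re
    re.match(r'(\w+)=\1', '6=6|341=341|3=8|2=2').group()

'6=6'

`re.match` only tries the pattern at the start of the string.
The match spans [0:3] → '6=6'.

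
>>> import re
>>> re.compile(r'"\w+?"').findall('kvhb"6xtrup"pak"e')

With no groups in the pattern, `findall` gives back each whole match — 1 here.

['"6xtrup"']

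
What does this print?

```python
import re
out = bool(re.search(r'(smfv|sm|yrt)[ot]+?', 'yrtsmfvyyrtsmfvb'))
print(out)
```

False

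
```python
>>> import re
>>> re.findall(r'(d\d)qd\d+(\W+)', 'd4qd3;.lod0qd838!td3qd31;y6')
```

The pattern matches the literal 'd', then a digit (captured); then the literal 'qd', then one or more of a digit; then one or more of a non-word character (captured).
Scanning left to right: at [0:7] match 'd4qd3;.', groups = ('d4', ';.'); at [9:17] match 'd0qd838!', groups = ('d0', '!'); at [18:25] match 'd3qd31;', groups = ('d3', ';').
`findall` packs the 2 group values into a tuple for every match.

[('d4', ';.'), ('d0', '!'), ('d3', ';')]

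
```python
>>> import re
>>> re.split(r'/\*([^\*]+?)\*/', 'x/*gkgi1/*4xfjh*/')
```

['x/*gkgi1', '4xfjh', '']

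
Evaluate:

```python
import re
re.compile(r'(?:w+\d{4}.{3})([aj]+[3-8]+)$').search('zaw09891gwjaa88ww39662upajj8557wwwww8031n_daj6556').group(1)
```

The match spans [31:49] → 'wwwww8031n_daj6556'.
Captured: group 1 = 'aj6556'.

'aj6556'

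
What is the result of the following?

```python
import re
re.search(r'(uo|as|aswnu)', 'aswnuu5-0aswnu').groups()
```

('as',)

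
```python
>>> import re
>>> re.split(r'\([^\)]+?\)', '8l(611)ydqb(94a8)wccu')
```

Matches to split on: at [2:7] → '(611)'; at [11:17] → '(94a8)'.
The string is cut at each match, leaving 3 pieces.

['8l', 'ydqb', 'wccu']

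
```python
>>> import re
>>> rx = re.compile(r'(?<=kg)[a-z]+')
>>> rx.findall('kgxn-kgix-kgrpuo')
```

The lookaround is zero-width — it requires the adjacent text to match without consuming it, so the asserted text isn't part of the match.
Matches: at [2:4] → 'xn'; at [7:9] → 'ix'; at [12:16] → 'rpuo'.
No capturing groups, so `findall` returns the 3 full match strings.

['xn', 'ix', 'rpuo']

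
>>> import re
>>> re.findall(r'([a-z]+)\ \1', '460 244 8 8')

`\1` has to match the exact text group 1 already captured.
Because there's exactly one group, `findall` drops the full match and keeps group 1 from each hit.
Nothing in the string satisfies the pattern, so the list is empty.

[]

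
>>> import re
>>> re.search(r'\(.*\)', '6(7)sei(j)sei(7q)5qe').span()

(1, 17)

`re.search` scans for the first position where the pattern succeeds.
The match spans [1:17] → '(7)sei(j)sei(7q)'.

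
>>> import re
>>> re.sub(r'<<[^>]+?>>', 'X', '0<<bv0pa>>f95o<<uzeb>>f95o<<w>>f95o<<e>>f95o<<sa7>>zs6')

'0Xf95oXf95oXf95oXf95oXzs6'

Matches: at [1:10] → '<<bv0pa>>'; at [14:22] → '<<uzeb>>'; at [26:31] → '<<w>>'; at [35:40] → '<<e>>'; at [44:51] → '<<sa7>>'.
Every occurrence is swapped for 'X'.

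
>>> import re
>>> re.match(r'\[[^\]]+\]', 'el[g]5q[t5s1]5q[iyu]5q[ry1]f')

`match` is anchored at position 0; if the pattern doesn't fit there, it returns None.
Here position 0 doesn't satisfy it, so the call returns None.

None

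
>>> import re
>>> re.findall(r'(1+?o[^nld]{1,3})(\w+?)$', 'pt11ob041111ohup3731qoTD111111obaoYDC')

Pattern: one or more of the literal '1' (lazy), then a literal 'o', then 1 to 3 of any character except [nld] (captured); then one or more of a word character (lazy) (captured); then anchored at the end.
`findall` packs the 2 group values into a tuple for every match.

[('11ob04', '1111ohup3731qoTD111111obaoYDC')]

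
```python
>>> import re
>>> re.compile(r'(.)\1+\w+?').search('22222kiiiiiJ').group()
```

'22222k'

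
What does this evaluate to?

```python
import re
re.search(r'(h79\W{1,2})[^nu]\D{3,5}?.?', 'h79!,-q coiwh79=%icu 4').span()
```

Pattern: the literal 'h79', then 1 to 2 of a non-word character (captured); then any character except [nu], then 3 to 5 of a non-digit (lazy); then optionally any character.
Unlike `match`, `search` isn't anchored — it looks for the pattern anywhere in the string.
The match spans [0:10] → 'h79!,-q co'.
Captured: group 1 = 'h79!,'.

(0, 10)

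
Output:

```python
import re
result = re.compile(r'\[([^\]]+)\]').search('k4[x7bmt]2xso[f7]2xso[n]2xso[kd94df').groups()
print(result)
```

('x7bmt',)

`re.search` scans for the first position where the pattern succeeds.
The match spans [2:9] → '[x7bmt]'.
Captured: group 1 = 'x7bmt'.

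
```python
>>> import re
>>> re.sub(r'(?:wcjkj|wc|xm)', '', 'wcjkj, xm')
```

', '

Branches in `(...|...)` are attempted left-to-right; the first branch that allows the whole pattern to succeed is taken.
Matches: at [0:5] → 'wcjkj'; at [7:9] → 'xm'.
Every occurrence is swapped for ''.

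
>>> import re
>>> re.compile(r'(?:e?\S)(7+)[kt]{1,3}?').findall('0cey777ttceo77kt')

Pattern: optionally the literal 'e', then a non-whitespace character (non-capturing group); then one or more of a literal '7' (captured); then 1 to 3 of one of [kt] (lazy).
Walking the string: at [2:8] match 'ey777t', group 1 = '777'; at [10:15] match 'eo77k', group 1 = '77'.
One capturing group, so `findall` returns just the captured substring from each match — 2 in all.

['777', '77']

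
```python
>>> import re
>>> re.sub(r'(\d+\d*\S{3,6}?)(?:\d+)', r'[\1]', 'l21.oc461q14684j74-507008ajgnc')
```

'l[21.oc]q[14684j74-]ajgnc'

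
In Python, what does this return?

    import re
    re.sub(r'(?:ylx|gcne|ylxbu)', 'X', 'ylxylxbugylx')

The regex engine tests alternatives in the order written; an earlier branch that matches wins even if a later one would match more.
Matches: at [0:3] → 'ylx'; at [3:6] → 'ylx'; at [9:12] → 'ylx'.
Each match is replaced by 'X'.

'XXbugX'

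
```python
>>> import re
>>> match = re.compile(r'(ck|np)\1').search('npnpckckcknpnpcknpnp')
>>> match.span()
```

(0, 4)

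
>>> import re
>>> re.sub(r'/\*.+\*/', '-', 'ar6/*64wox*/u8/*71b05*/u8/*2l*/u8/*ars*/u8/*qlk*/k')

Every occurrence is swapped for '-'.

'ar6-k'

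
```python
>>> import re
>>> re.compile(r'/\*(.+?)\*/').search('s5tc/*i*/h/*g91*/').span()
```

(4, 9)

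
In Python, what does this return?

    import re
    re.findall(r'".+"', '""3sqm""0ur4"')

With no groups in the pattern, `findall` gives back each whole match — 1 here.

['""3sqm""0ur4"']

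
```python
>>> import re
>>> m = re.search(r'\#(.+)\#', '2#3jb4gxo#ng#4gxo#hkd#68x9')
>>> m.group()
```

'#3jb4gxo#ng#4gxo#hkd#'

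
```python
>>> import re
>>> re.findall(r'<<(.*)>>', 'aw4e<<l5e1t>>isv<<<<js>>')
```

['l5e1t>>isv<<<<js']

One capturing group, so `findall` returns just the captured substring from the one match — 1 in all.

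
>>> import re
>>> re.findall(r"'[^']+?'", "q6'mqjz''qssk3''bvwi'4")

With no groups in the pattern, `findall` gives back each whole match — 3 here.

["'mqjz'", "'qssk3'", "'bvwi'"]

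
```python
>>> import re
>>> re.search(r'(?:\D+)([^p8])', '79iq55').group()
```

'iq5'

Pattern: one or more of a non-digit (non-capturing group); then any character except [p8] (captured).
The match spans [2:5] → 'iq5'.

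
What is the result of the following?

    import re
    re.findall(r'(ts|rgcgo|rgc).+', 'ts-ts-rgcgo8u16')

['ts']

Scanning left to right: at [0:15] match 'ts-ts-rgcgo8u16', group 1 = 'ts'.
With a single group, `findall` returns only what that group captured — 1 item.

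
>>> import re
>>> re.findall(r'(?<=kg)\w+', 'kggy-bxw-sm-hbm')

['gy']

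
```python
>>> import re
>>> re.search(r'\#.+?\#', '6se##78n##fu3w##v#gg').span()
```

A non-greedy quantifier consumes as few characters as it can — just enough that the remainder of the pattern still matches from where it stops; whatever follows it matches normally.
`search` walks the string left to right and returns the first match it finds.
The match spans [3:9] → '##78n#'.

(3, 9)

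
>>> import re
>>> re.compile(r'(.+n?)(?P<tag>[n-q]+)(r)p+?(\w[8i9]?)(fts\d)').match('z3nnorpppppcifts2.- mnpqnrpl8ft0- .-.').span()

(0, 17)

This matches one or more of any character, then optionally a literal 'n' (captured); then one or more of a character in [n-q] (captured as 'tag'); then a literal 'r' (captured); then one or more of a literal 'p' (lazy); then a word character, then optionally one of [8i9] (captured); then the literal 'fts', then a digit (captured).
`match` is anchored at position 0; if the pattern doesn't fit there, it returns None.
The match spans [0:17] → 'z3nnorpppppcifts2'.
Captured: group 1 = 'z3nn', group 2 = 'o', group 3 = 'r', group 4 = 'ci', group 5 = 'fts2'.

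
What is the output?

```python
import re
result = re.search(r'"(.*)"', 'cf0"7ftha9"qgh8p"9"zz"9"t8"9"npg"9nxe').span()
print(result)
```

(3, 33)

`re.search` tries every starting position until one works.
The match spans [3:33] → '"7ftha9"qgh8p"9"zz"9"t8"9"npg"'.
Captured: group 1 = '7ftha9"qgh8p"9"zz"9"t8"9"npg'.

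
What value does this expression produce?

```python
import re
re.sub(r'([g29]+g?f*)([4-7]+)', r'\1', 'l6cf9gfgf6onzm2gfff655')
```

'l6cf9gfgfonzm2gfff'

`\1` in the replacement pulls in group 1's text for each match.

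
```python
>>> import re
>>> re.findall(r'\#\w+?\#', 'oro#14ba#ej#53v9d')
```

Scanning left to right: at [3:9] → '#14ba#'.
`findall` yields the raw match text (1 of them) because the pattern has no groups.

['#14ba#']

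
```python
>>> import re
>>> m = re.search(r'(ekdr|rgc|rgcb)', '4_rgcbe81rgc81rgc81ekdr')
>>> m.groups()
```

Branches in `(...|...)` are attempted left-to-right; the first branch that allows the whole pattern to succeed is taken.
`search` walks the string left to right and returns the first match it finds.
The match spans [2:5] → 'rgc'.
Captured: group 1 = 'rgc'.

('rgc',)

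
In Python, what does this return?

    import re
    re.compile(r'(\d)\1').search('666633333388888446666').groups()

('6',)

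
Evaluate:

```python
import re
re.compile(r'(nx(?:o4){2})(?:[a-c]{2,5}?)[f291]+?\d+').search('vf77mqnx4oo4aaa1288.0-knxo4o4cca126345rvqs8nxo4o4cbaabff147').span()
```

(23, 38)

This matches the literal 'nx', then the literal 'o4' repeated 2 times (captured); then 2 to 5 of a character in [a-c] (lazy) (non-capturing group); then one or more of one of [f291] (lazy), then one or more of a digit.
The match spans [23:38] → 'nxo4o4cca126345'.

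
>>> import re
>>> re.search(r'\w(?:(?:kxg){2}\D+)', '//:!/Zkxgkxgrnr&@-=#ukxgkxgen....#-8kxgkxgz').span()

This matches a word character; then the literal 'kxg' repeated 2 times, then one or more of a non-digit (non-capturing group).
`search` walks the string left to right and returns the first match it finds.
The match spans [5:35] → 'Zkxgkxgrnr&@-=#ukxgkxgen....#-'.

(5, 35)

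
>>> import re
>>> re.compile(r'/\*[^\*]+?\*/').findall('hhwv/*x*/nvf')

['/*x*/']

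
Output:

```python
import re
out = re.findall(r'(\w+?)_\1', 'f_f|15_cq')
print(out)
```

`\1` has to match the exact text group 1 already captured.
Scanning left to right: at [0:3] match 'f_f', group 1 = 'f'.
With a single group, `findall` returns only what that group captured — 1 item.

['f']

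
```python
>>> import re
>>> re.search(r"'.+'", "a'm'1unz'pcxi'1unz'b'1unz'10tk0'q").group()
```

The match spans [1:32] → "'m'1unz'pcxi'1unz'b'1unz'10tk0'".

"'m'1unz'pcxi'1unz'b'1unz'10tk0'"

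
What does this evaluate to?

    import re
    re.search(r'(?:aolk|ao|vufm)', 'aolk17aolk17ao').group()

'aolk'

Alternation isn't longest-match — the leftmost alternative that fits at this position is chosen.
`search` walks the string left to right and returns the first match it finds.
The match spans [0:4] → 'aolk'.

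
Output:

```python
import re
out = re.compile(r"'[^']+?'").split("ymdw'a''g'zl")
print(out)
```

Splitting on the pattern gives 3 pieces.

['ymdw', '', 'zl']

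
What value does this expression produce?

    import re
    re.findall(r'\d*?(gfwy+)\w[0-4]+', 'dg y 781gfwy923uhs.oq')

['gfwy']

This matches zero or more of a digit (lazy); then the literal 'gfw', then one or more of the literal 'y' (captured); then a word character, then one or more of a character in [0-4].
`findall` collects group 1 from the one match (1 total).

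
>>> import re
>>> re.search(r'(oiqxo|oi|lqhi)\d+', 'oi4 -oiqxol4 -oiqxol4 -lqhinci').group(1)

'oi'

The match spans [0:3] → 'oi4'.
Captured: group 1 = 'oi'.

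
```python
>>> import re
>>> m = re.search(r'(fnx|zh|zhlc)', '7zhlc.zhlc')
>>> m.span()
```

(1, 3)

Alternation isn't longest-match — the leftmost alternative that fits at this position is chosen.
The match spans [1:3] → 'zh'.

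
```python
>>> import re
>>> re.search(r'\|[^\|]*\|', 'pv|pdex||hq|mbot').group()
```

'|pdex|'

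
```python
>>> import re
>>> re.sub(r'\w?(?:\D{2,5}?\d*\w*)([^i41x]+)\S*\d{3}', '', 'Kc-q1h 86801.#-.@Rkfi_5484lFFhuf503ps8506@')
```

'@'

Every occurrence is swapped for ''.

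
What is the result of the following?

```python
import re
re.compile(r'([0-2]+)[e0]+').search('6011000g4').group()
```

Pattern: one or more of a character in [0-2] (captured); then one or more of one of [e0].
The match spans [1:7] → '011000'.

'011000'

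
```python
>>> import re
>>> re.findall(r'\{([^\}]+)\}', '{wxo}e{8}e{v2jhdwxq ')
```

['wxo', '8']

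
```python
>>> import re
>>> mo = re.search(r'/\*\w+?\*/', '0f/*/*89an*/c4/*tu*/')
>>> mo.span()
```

The match spans [4:12] → '/*89an*/'.

(4, 12)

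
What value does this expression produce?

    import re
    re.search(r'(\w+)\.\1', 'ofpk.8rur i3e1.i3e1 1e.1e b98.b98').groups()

('i3e1',)

The match spans [10:19] → 'i3e1.i3e1'.
Captured: group 1 = 'i3e1'.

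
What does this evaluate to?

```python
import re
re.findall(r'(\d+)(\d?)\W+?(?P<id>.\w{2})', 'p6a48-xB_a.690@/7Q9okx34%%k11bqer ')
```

[('48', '', 'xB_'), ('690', '', '/7Q'), ('34', '', '%k1')]

Pattern: one or more of a digit (captured); then optionally a digit (captured); then one or more of a non-word character (lazy); then any character, then exactly 2 of a word character (captured as 'id').
The `?` after the quantifier makes it lazy — it takes as little as possible before letting the rest of the pattern try.
Matches: at [3:9] match '48-xB_', groups = ('48', '', 'xB_'); at [11:18] match '690@/7Q', groups = ('690', '', '/7Q'); at [22:28] match '34%%k1', groups = ('34', '', '%k1').
3 groups means each result is a tuple of 3 captured strings — 3 here.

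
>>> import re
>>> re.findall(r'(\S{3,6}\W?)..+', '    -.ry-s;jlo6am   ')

['-.ry-s;']

This matches 3 to 6 of a non-whitespace character, then optionally a non-word character (captured); then any character, then one or more of any character.
Scanning left to right: at [4:20] match '-.ry-s;jlo6am   ', group 1 = '-.ry-s;'.
Because there's exactly one group, `findall` drops the full match and keeps group 1 from the one hit.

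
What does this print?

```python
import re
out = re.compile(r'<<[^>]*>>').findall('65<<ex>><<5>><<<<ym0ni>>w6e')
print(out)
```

['<<ex>>', '<<5>>', '<<<<ym0ni>>']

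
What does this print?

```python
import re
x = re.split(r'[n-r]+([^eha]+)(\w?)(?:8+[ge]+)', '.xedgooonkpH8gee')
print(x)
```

This matches one or more of a character in [n-r]; then one or more of any character except [eha] (captured); then optionally a word character (captured); then one or more of the literal '8', then one or more of one of [ge] (non-capturing group).
Matches to split on: at [5:16] → 'ooonkpH8gee'.
`re.split` interleaves the captured-group text with the surrounding fragments.

['.xedg', 'kpH', '', '']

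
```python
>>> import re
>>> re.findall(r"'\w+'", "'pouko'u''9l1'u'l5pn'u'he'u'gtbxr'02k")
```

["'pouko'", "'9l1'", "'l5pn'", "'he'", "'gtbxr'"]

Since nothing is captured, `findall` lists the 5 matched substrings directly.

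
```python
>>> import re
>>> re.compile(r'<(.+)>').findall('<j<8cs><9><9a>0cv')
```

['j<8cs><9><9a']

One capturing group, so `findall` returns just the captured substring from the one match — 1 in all.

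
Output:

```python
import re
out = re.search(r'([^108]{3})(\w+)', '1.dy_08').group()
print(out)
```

.dy_08

The match spans [1:7] → '.dy_08'.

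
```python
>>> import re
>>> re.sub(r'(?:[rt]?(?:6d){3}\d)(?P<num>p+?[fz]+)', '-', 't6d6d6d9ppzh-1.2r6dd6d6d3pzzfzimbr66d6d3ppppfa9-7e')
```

The pattern matches optionally one of [rt], then the literal '6d' repeated 3 times, then a digit (non-capturing group); then one or more of the literal 'p' (lazy), then one or more of one of [fz] (captured as 'num').
Matches: at [0:11] → 't6d6d6d9ppz'.
Each match is replaced by '-'.

'-h-1.2r6dd6d6d3pzzfzimbr66d6d3ppppfa9-7e'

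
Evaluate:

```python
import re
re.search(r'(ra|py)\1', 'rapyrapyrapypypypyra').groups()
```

The match spans [10:14] → 'pypy'.
Captured: group 1 = 'py'.

('py',)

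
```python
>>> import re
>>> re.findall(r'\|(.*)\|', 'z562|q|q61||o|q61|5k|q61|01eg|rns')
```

['q|q61||o|q61|5k|q61|01eg']

Walking the string: at [4:30] match '|q|q61||o|q61|5k|q61|01eg|', group 1 = 'q|q61||o|q61|5k|q61|01eg'.
`findall` collects group 1 from the one match (1 total).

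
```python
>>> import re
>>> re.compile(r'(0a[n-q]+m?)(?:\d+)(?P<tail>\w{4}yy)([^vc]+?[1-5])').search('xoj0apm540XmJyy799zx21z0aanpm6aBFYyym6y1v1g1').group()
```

With the lazy modifier that quantifier settles for the fewest repetitions that let the rest of the pattern succeed (the atoms after it are unaffected and can still be greedy).
The match spans [3:21] → '0apm540XmJyy799zx2'.

'0apm540XmJyy799zx2'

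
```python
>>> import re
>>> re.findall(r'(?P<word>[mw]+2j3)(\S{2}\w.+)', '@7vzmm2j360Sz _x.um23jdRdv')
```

This matches one or more of one of [mw], then the literal '2j', then a literal '3' (captured as 'word'); then exactly 2 of a non-whitespace character, then a word character, then one or more of any character (captured).
Walking the string: at [4:26] match 'mm2j360Sz _x.um23jdRdv', groups = ('mm2j3', '60Sz _x.um23jdRdv').
2 groups means the one result is a tuple of 2 captured strings — 1 here.

[('mm2j3', '60Sz _x.um23jdRdv')]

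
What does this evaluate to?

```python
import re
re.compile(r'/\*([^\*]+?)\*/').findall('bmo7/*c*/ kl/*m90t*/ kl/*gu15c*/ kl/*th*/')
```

['c', 'm90t', 'gu15c', 'th']

`findall` collects group 1 from each match (4 total).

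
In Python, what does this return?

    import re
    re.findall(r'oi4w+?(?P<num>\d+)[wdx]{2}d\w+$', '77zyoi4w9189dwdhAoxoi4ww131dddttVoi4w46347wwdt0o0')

Because there's exactly one group, `findall` drops the full match and keeps group 1 from the one hit.

['9189']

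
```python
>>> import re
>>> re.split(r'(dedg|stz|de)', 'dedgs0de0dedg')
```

`|` is ordered: at each position the engine commits to the first alternative that works.
Because the pattern has a capturing group, `split` also inserts each captured text between the pieces.

['', 'dedg', 's0', 'de', '0', 'dedg', '']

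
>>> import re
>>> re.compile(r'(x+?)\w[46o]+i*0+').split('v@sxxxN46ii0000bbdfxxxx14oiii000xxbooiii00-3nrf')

Pattern: one or more of a literal 'x' (lazy) (captured); then a word character, then one or more of one of [46o], then zero or more of a literal 'i'; then one or more of a literal '0'.
Matches to split on: at [3:15] → 'xxxN46ii0000'; at [19:32] → 'xxxx14oiii000'; at [32:42] → 'xxbooiii00'.
Because the pattern has a capturing group, `split` also inserts each captured text between the pieces.

['v@s', 'xxx', 'bbdf', 'xxxx', '', 'xx', '-3nrf']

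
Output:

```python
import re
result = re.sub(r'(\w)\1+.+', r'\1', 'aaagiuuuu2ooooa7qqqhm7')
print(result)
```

`\1` has to match the exact text group 1 already captured.
The replacement refers to a captured group, so each match is rewritten using its own captured text.

a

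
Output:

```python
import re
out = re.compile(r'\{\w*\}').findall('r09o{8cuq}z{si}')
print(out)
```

['{8cuq}', '{si}']

With no groups in the pattern, `findall` gives back each whole match — 2 here.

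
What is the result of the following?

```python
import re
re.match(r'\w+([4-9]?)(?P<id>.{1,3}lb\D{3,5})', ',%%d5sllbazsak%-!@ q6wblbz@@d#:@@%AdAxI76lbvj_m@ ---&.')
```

None

`re.match` only tries the pattern at the start of the string.
Here the string doesn't start with a match, so the call returns None.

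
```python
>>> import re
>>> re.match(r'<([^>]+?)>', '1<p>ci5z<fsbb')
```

None

`match` is anchored at position 0; if the pattern doesn't fit there, it returns None.
Here the pattern fails at index 0, so the call returns None.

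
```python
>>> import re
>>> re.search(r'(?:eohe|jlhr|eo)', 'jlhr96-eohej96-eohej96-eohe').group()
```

`re.search` scans for the first position where the pattern succeeds.
The match spans [0:4] → 'jlhr'.

'jlhr'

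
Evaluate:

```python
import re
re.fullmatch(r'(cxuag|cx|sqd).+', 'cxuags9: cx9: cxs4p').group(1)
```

'cxuag'

The match spans [0:19] → 'cxuags9: cx9: cxs4p'.
Captured: group 1 = 'cxuag'.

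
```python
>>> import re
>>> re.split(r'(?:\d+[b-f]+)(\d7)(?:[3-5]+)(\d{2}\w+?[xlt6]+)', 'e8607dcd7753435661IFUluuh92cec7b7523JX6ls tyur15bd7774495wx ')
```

This matches one or more of a digit, then one or more of a character in [b-f] (non-capturing group); then a digit, then the literal '7' (captured); then one or more of a character in [3-5] (non-capturing group); then exactly 2 of a digit, then one or more of a word character (lazy), then one or more of one of [xlt6] (captured).
With the lazy modifier that quantifier settles for the fewest repetitions that let the rest of the pattern succeed (the atoms after it are unaffected and can still be greedy).
Matches to split on: at [1:22] → '8607dcd7753435661IFUl'.
With a capturing group present, the delimiter's captured portion is kept in the result list.

['e', '77', '661IFUl', 'uuh92cec7b7523JX6ls tyur15bd7774495wx ']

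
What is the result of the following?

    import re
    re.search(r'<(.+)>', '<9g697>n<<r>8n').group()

'<9g697>n<<r>'

The match spans [0:12] → '<9g697>n<<r>'.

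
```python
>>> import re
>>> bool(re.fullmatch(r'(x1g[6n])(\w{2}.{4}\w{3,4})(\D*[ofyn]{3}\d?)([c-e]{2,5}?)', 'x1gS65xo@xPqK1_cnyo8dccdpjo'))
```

This matches the literal 'x1g', then one of [6n] (captured); then exactly 2 of a word character, then exactly 4 of any character, then 3 to 4 of a word character (captured); then zero or more of a non-digit, then exactly 3 of one of [ofyn], then optionally a digit (captured); then 2 to 5 of a character in [c-e] (lazy) (captured).
For `fullmatch`, every character of the input must be accounted for by the pattern.
Here the pattern can't cover the whole string, so the call returns None, and `bool(None)` is False.

False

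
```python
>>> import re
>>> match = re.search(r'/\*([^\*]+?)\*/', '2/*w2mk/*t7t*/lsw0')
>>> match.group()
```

'/*t7t*/'

Unlike `match`, `search` isn't anchored — it looks for the pattern anywhere in the string.
The match spans [7:14] → '/*t7t*/'.
Captured: group 1 = 't7t'.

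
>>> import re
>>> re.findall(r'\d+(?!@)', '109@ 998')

The negative lookaround is zero-width — it rules out positions where the adjacent text would match, without consuming anything.
Scanning left to right: at [0:2] → '10'; at [5:8] → '998'.
Since nothing is captured, `findall` lists the 2 matched substrings directly.

['10', '998']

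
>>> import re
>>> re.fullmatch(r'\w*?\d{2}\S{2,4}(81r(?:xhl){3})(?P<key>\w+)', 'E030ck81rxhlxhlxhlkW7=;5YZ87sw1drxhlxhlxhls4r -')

The pattern matches zero or more of a word character (lazy), then exactly 2 of a digit, then 2 to 4 of a non-whitespace character; then the literal '81r', then the literal 'xhl' repeated 3 times (captured); then one or more of a word character (captured as 'key').
`re.fullmatch` requires the pattern to consume the entire string.
Here there's no way to consume every character, so the call returns None.

None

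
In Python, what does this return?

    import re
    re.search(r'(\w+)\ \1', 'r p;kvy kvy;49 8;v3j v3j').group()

After group 1 captures some text, `\1` only succeeds where that same text appears again.
The match spans [4:11] → 'kvy kvy'.

'kvy kvy'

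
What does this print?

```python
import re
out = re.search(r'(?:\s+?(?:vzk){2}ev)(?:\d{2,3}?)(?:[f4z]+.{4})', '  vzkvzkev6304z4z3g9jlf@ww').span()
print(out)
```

(0, 21)

Pattern: one or more of whitespace (lazy), then the literal 'vzk' repeated 2 times, then the literal 'ev' (non-capturing group); then 2 to 3 of a digit (lazy) (non-capturing group); then one or more of one of [f4z], then exactly 4 of any character (non-capturing group).
The match spans [0:21] → '  vzkvzkev6304z4z3g9j'.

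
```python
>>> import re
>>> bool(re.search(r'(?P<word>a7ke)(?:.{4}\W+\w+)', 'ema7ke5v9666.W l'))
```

False

The pattern matches the literal 'a7', then the literal 'ke' (captured as 'word'); then exactly 4 of any character, then one or more of a non-word character, then one or more of a word character (non-capturing group).
`re.search` scans for the first position where the pattern succeeds.
Here the pattern never matches, so the call returns None, and `bool(None)` is False.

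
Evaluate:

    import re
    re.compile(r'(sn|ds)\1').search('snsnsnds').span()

(0, 4)

After group 1 captures some text, `\1` only succeeds where that same text appears again.
`re.search` tries every starting position until one works.
The match spans [0:4] → 'snsn'.
Captured: group 1 = 'sn'.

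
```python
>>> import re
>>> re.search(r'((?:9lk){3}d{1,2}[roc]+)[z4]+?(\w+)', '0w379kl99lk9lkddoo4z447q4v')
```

None

Pattern: the literal '9lk' repeated 3 times, then 1 to 2 of the literal 'd', then one or more of one of [roc] (captured); then one or more of one of [z4] (lazy); then one or more of a word character (captured).
Here the pattern never matches, so the call returns None.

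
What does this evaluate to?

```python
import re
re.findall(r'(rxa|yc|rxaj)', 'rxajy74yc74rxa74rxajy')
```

Alternation isn't longest-match — the leftmost alternative that fits at this position is chosen.
Walking the string: at [0:3] match 'rxa', group 1 = 'rxa'; at [7:9] match 'yc', group 1 = 'yc'; at [11:14] match 'rxa', group 1 = 'rxa'; at [16:19] match 'rxa', group 1 = 'rxa'.
Because there's exactly one group, `findall` drops the full match and keeps group 1 from each hit.

['rxa', 'yc', 'rxa', 'rxa']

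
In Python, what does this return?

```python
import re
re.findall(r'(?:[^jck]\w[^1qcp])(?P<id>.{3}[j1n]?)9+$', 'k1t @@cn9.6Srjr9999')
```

['rjr']

This matches any character except [jck], then a word character, then any character except [1qcp] (non-capturing group); then exactly 3 of any character, then optionally one of [j1n] (captured as 'id'); then one or more of a literal '9'; then anchored at the end.
Matches: at [9:19] match '.6Srjr9999', group 1 = 'rjr'.
Because there's exactly one group, `findall` drops the full match and keeps group 1 from the one hit.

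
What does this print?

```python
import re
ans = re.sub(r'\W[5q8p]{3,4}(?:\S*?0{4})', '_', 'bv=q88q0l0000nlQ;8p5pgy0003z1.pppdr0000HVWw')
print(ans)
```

bv_nlQ_HVWw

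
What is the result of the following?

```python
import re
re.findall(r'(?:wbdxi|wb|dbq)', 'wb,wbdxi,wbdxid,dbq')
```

`|` is ordered: at each position the engine commits to the first alternative that works.
Matches: at [0:2] → 'wb'; at [3:8] → 'wbdxi'; at [9:14] → 'wbdxi'; at [16:19] → 'dbq'.
No capturing groups, so `findall` returns the 4 full match strings.

['wb', 'wbdxi', 'wbdxi', 'dbq']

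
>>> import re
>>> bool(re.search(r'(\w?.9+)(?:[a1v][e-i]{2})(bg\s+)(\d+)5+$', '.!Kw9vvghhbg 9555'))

False

Pattern: optionally a word character, then any character, then one or more of a literal '9' (captured); then one of [a1v], then exactly 2 of a character in [e-i] (non-capturing group); then the literal 'bg', then one or more of whitespace (captured); then one or more of a digit (captured); then one or more of a literal '5'; then anchored at the end.
Here no position works, so the call returns None, and `bool(None)` is False.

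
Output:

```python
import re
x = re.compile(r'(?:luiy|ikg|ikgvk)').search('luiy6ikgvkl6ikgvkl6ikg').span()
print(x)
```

(0, 4)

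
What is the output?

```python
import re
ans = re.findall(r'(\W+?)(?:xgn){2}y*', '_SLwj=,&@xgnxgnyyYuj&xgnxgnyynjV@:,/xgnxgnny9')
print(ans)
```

['=,&@', '&', '@:,/']

Pattern: one or more of a non-word character (lazy) (captured); then the literal 'xgn' repeated 2 times, then zero or more of the literal 'y'.
Walking the string: at [5:17] match '=,&@xgnxgnyy', group 1 = '=,&@'; at [20:29] match '&xgnxgnyy', group 1 = '&'; at [32:42] match '@:,/xgnxgn', group 1 = '@:,/'.
One capturing group, so `findall` returns just the captured substring from each match — 3 in all.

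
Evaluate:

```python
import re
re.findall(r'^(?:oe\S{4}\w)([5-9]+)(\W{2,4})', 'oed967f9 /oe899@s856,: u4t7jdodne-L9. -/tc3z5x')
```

This matches anchored at the start of the string; then the literal 'oe', then exactly 4 of a non-whitespace character, then a word character (non-capturing group); then one or more of a character in [5-9] (captured); then 2 to 4 of a non-word character (captured).
Matches: at [0:10] match 'oed967f9 /', groups = ('9', ' /').
`findall` packs the 2 group values into a tuple for every match.

[('9', ' /')]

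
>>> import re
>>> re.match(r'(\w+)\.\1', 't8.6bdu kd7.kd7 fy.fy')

`\1` is not a pattern — it's the concrete string captured by group 1, re-applied verbatim.
With `match`, the pattern is implicitly anchored at the beginning.
Here position 0 doesn't satisfy it, so the call returns None.

None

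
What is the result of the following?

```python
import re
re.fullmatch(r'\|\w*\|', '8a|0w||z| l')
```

`fullmatch` succeeds only if the pattern covers the string from start to end.
Here there's no way to consume every character, so the call returns None.

None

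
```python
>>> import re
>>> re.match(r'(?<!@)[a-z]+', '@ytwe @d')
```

`match` is anchored at position 0; if the pattern doesn't fit there, it returns None.
Here the string doesn't start with a match, so the call returns None.

None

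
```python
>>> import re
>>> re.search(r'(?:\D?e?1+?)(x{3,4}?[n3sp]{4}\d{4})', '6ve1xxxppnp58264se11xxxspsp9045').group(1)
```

'xxxppnp5826'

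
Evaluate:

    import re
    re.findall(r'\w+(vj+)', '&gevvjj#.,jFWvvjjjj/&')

With a single group, `findall` returns only what that group captured — 2 items.

['vjj', 'vjjjj']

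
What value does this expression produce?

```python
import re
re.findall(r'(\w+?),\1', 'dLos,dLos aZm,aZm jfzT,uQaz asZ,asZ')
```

After group 1 captures some text, `\1` only succeeds where that same text appears again.
One capturing group, so `findall` returns just the captured substring from each match — 3 in all.

['dLos', 'aZm', 'asZ']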